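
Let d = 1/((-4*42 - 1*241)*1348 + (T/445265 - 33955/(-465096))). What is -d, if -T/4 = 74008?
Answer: 207090970440/114176001478952077 ≈ 1.8138e-6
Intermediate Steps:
T = -296032 (T = -4*74008 = -296032)
d = -207090970440/114176001478952077 (d = 1/((-4*42 - 1*241)*1348 + (-296032/445265 - 33955/(-465096))) = 1/((-168 - 241)*1348 + (-296032*1/445265 - 33955*(-1/465096))) = 1/(-409*1348 + (-296032/445265 + 33955/465096)) = 1/(-551332 - 122564325997/207090970440) = 1/(-114176001478952077/207090970440) = -207090970440/114176001478952077 ≈ -1.8138e-6)
-d = -1*(-207090970440/114176001478952077) = 207090970440/114176001478952077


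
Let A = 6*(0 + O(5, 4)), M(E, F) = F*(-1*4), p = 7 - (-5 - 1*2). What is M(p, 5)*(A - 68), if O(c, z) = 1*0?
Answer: 1360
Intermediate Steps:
O(c, z) = 0
p = 14 (p = 7 - (-5 - 2) = 7 - 1*(-7) = 7 + 7 = 14)
M(E, F) = -4*F (M(E, F) = F*(-4) = -4*F)
A = 0 (A = 6*(0 + 0) = 6*0 = 0)
M(p, 5)*(A - 68) = (-4*5)*(0 - 68) = -20*(-68) = 1360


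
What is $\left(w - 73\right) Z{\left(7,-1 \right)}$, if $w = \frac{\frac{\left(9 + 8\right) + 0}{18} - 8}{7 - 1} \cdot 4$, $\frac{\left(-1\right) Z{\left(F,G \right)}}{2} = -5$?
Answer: $- \frac{20980}{27} \approx -777.04$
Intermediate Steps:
$Z{\left(F,G \right)} = 10$ ($Z{\left(F,G \right)} = \left(-2\right) \left(-5\right) = 10$)
$w = - \frac{127}{27}$ ($w = \frac{\left(17 + 0\right) \frac{1}{18} - 8}{6} \cdot 4 = \left(17 \cdot \frac{1}{18} - 8\right) \frac{1}{6} \cdot 4 = \left(\frac{17}{18} - 8\right) \frac{1}{6} \cdot 4 = \left(- \frac{127}{18}\right) \frac{1}{6} \cdot 4 = \left(- \frac{127}{108}\right) 4 = - \frac{127}{27} \approx -4.7037$)
$\left(w - 73\right) Z{\left(7,-1 \right)} = \left(- \frac{127}{27} - 73\right) 10 = \left(- \frac{2098}{27}\right) 10 = - \frac{20980}{27}$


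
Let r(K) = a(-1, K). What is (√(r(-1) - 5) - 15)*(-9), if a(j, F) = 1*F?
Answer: 135 - 9*I*√6 ≈ 135.0 - 22.045*I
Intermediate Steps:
a(j, F) = F
r(K) = K
(√(r(-1) - 5) - 15)*(-9) = (√(-1 - 5) - 15)*(-9) = (√(-6) - 15)*(-9) = (I*√6 - 15)*(-9) = (-15 + I*√6)*(-9) = 135 - 9*I*√6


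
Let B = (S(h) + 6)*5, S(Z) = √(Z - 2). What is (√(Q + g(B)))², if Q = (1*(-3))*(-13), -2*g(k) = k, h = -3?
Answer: 24 - 5*I*√5/2 ≈ 24.0 - 5.5902*I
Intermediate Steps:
S(Z) = √(-2 + Z)
B = 30 + 5*I*√5 (B = (√(-2 - 3) + 6)*5 = (√(-5) + 6)*5 = (I*√5 + 6)*5 = (6 + I*√5)*5 = 30 + 5*I*√5 ≈ 30.0 + 11.18*I)
g(k) = -k/2
Q = 39 (Q = -3*(-13) = 39)
(√(Q + g(B)))² = (√(39 - (30 + 5*I*√5)/2))² = (√(39 + (-15 - 5*I*√5/2)))² = (√(24 - 5*I*√5/2))² = 24 - 5*I*√5/2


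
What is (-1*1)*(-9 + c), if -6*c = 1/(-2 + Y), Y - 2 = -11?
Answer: 593/66 ≈ 8.9848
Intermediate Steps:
Y = -9 (Y = 2 - 11 = -9)
c = 1/66 (c = -1/(6*(-2 - 9)) = -1/6/(-11) = -1/6*(-1/11) = 1/66 ≈ 0.015152)
(-1*1)*(-9 + c) = (-1*1)*(-9 + 1/66) = -1*(-593/66) = 593/66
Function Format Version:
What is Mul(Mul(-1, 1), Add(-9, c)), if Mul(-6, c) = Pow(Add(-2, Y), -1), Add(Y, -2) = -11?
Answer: Rational(593, 66) ≈ 8.9848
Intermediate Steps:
Y = -9 (Y = Add(2, -11) = -9)
c = Rational(1, 66) (c = Mul(Rational(-1, 6), Pow(Add(-2, -9), -1)) = Mul(Rational(-1, 6), Pow(-11, -1)) = Mul(Rational(-1, 6), Rational(-1, 11)) = Rational(1, 66) ≈ 0.015152)
Mul(Mul(-1, 1), Add(-9, c)) = Mul(Mul(-1, 1), Add(-9, Rational(1, 66))) = Mul(-1, Rational(-593, 66)) = Rational(593, 66)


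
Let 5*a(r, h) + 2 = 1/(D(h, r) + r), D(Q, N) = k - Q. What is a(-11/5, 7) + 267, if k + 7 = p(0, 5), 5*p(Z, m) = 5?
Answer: 101303/380 ≈ 266.59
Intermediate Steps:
p(Z, m) = 1 (p(Z, m) = (⅕)*5 = 1)
k = -6 (k = -7 + 1 = -6)
D(Q, N) = -6 - Q
a(r, h) = -⅖ + 1/(5*(-6 + r - h)) (a(r, h) = -⅖ + 1/(5*((-6 - h) + r)) = -⅖ + 1/(5*(-6 + r - h)))
a(-11/5, 7) + 267 = (-13 - 2*7 + 2*(-11/5))/(5*(6 + 7 - (-11)/5)) + 267 = (-13 - 14 + 2*(-11*⅕))/(5*(6 + 7 - (-11)/5)) + 267 = (-13 - 14 + 2*(-11/5))/(5*(6 + 7 - 1*(-11/5))) + 267 = (-13 - 14 - 22/5)/(5*(6 + 7 + 11/5)) + 267 = (⅕)*(-157/5)/(76/5) + 267 = (⅕)*(5/76)*(-157/5) + 267 = -157/380 + 267 = 101303/380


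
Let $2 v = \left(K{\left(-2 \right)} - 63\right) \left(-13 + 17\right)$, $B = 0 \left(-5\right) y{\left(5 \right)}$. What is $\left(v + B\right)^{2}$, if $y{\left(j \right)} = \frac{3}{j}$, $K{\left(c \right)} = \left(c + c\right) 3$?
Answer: $22500$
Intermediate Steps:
$K{\left(c \right)} = 6 c$ ($K{\left(c \right)} = 2 c 3 = 6 c$)
$B = 0$ ($B = 0 \left(-5\right) \frac{3}{5} = 0 \cdot 3 \cdot \frac{1}{5} = 0 \cdot \frac{3}{5} = 0$)
$v = -150$ ($v = \frac{\left(6 \left(-2\right) - 63\right) \left(-13 + 17\right)}{2} = \frac{\left(-12 - 63\right) 4}{2} = \frac{\left(-75\right) 4}{2} = \frac{1}{2} \left(-300\right) = -150$)
$\left(v + B\right)^{2} = \left(-150 + 0\right)^{2} = \left(-150\right)^{2} = 22500$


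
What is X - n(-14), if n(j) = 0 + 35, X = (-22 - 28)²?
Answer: 2465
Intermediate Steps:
X = 2500 (X = (-50)² = 2500)
n(j) = 35
X - n(-14) = 2500 - 1*35 = 2500 - 35 = 2465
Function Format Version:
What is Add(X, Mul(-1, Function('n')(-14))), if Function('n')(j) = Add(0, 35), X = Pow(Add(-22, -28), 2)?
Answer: 2465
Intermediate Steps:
X = 2500 (X = Pow(-50, 2) = 2500)
Function('n')(j) = 35
Add(X, Mul(-1, Function('n')(-14))) = Add(2500, Mul(-1, 35)) = Add(2500, -35) = 2465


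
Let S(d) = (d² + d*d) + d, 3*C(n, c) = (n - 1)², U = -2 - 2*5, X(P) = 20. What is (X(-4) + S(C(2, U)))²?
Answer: 34225/81 ≈ 422.53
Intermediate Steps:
U = -12 (U = -2 - 10 = -12)
C(n, c) = (-1 + n)²/3 (C(n, c) = (n - 1)²/3 = (-1 + n)²/3)
S(d) = d + 2*d² (S(d) = (d² + d²) + d = 2*d² + d = d + 2*d²)
(X(-4) + S(C(2, U)))² = (20 + ((-1 + 2)²/3)*(1 + 2*((-1 + 2)²/3)))² = (20 + ((⅓)*1²)*(1 + 2*((⅓)*1²)))² = (20 + ((⅓)*1)*(1 + 2*((⅓)*1)))² = (20 + (1 + 2*(⅓))/3)² = (20 + (1 + ⅔)/3)² = (20 + (⅓)*(5/3))² = (20 + 5/9)² = (185/9)² = 34225/81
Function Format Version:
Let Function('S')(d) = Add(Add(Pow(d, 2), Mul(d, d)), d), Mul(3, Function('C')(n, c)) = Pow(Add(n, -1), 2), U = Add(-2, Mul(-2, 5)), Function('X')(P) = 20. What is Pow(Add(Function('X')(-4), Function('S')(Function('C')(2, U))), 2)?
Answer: Rational(34225, 81) ≈ 422.53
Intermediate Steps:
U = -12 (U = Add(-2, -10) = -12)
Function('C')(n, c) = Mul(Rational(1, 3), Pow(Add(-1, n), 2)) (Function('C')(n, c) = Mul(Rational(1, 3), Pow(Add(n, -1), 2)) = Mul(Rational(1, 3), Pow(Add(-1, n), 2)))
Function('S')(d) = Add(d, Mul(2, Pow(d, 2))) (Function('S')(d) = Add(Add(Pow(d, 2), Pow(d, 2)), d) = Add(Mul(2, Pow(d, 2)), d) = Add(d, Mul(2, Pow(d, 2))))
Pow(Add(Function('X')(-4), Function('S')(Function('C')(2, U))), 2) = Pow(Add(20, Mul(Mul(Rational(1, 3), Pow(Add(-1, 2), 2)), Add(1, Mul(2, Mul(Rational(1, 3), Pow(Add(-1, 2), 2)))))), 2) = Pow(Add(20, Mul(Mul(Rational(1, 3), Pow(1, 2)), Add(1, Mul(2, Mul(Rational(1, 3), Pow(1, 2)))))), 2) = Pow(Add(20, Mul(Mul(Rational(1, 3), 1), Add(1, Mul(2, Mul(Rational(1, 3), 1))))), 2) = Pow(Add(20, Mul(Rational(1, 3), Add(1, Mul(2, Rational(1, 3))))), 2) = Pow(Add(20, Mul(Rational(1, 3), Add(1, Rational(2, 3)))), 2) = Pow(Add(20, Mul(Rational(1, 3), Rational(5, 3))), 2) = Pow(Add(20, Rational(5, 9)), 2) = Pow(Rational(185, 9), 2) = Rational(34225, 81)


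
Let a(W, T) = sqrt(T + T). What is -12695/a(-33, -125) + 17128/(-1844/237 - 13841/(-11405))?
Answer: -46296727080/17750503 + 2539*I*sqrt(10)/10 ≈ -2608.2 + 802.9*I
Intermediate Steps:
a(W, T) = sqrt(2)*sqrt(T) (a(W, T) = sqrt(2*T) = sqrt(2)*sqrt(T))
-12695/a(-33, -125) + 17128/(-1844/237 - 13841/(-11405)) = -12695*(-I*sqrt(10)/50) + 17128/(-1844/237 - 13841/(-11405)) = -12695*(-I*sqrt(10)/50) + 17128/(-1844*1/237 - 13841*(-1/11405)) = -12695*(-I*sqrt(10)/50) + 17128/(-1844/237 + 13841/11405) = -(-2539)*I*sqrt(10)/10 + 17128/(-17750503/2702985) = 2539*I*sqrt(10)/10 + 17128*(-2702985/17750503) = 2539*I*sqrt(10)/10 - 46296727080/17750503 = -46296727080/17750503 + 2539*I*sqrt(10)/10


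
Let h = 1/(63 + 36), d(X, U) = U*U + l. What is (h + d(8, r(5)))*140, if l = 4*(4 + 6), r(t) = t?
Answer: 901040/99 ≈ 9101.4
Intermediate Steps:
l = 40 (l = 4*10 = 40)
d(X, U) = 40 + U² (d(X, U) = U*U + 40 = U² + 40 = 40 + U²)
h = 1/99 ≈ 0.010101
(h + d(8, r(5)))*140 = (1/99 + (40 + 5²))*140 = (1/99 + (40 + 25))*140 = (1/99 + 65)*140 = (6436/99)*140 = 901040/99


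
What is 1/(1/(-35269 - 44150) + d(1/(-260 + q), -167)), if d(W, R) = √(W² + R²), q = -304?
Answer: 935661712/2072412556139687387 + 131754109052*√8871379345/2072412556139687387 ≈ 0.0059880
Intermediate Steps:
d(W, R) = √(R² + W²)
1/(1/(-35269 - 44150) + d(1/(-260 + q), -167)) = 1/(1/(-35269 - 44150) + √((-167)² + (1/(-260 - 304))²)) = 1/(1/(-79419) + √(27889 + (1/(-564))²)) = 1/(-1/79419 + √(27889 + (-1/564)²)) = 1/(-1/79419 + √(27889 + 1/318096)) = 1/(-1/79419 + √(8871379345/318096)) = 1/(-1/79419 + √8871379345/564)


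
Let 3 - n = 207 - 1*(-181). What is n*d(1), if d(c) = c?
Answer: -385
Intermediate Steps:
n = -385 (n = 3 - (207 - 1*(-181)) = 3 - (207 + 181) = 3 - 1*388 = 3 - 388 = -385)
n*d(1) = -385*1 = -385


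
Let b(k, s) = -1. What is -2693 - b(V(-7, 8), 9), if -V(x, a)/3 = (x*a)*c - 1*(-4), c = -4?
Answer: -2692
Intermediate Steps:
V(x, a) = -12 + 12*a*x (V(x, a) = -3*((x*a)*(-4) - 1*(-4)) = -3*((a*x)*(-4) + 4) = -3*(-4*a*x + 4) = -3*(4 - 4*a*x) = -12 + 12*a*x)
-2693 - b(V(-7, 8), 9) = -2693 - 1*(-1) = -2693 + 1 = -2692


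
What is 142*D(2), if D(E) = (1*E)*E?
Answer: 568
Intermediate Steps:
D(E) = E² (D(E) = E*E = E²)
142*D(2) = 142*2² = 142*4 = 568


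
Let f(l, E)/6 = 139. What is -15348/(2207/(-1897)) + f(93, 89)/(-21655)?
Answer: 630486862542/47792585 ≈ 13192.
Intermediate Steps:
f(l, E) = 834 (f(l, E) = 6*139 = 834)
-15348/(2207/(-1897)) + f(93, 89)/(-21655) = -15348/(2207/(-1897)) + 834/(-21655) = -15348/(2207*(-1/1897)) + 834*(-1/21655) = -15348/(-2207/1897) - 834/21655 = -15348*(-1897/2207) - 834/21655 = 29115156/2207 - 834/21655 = 630486862542/47792585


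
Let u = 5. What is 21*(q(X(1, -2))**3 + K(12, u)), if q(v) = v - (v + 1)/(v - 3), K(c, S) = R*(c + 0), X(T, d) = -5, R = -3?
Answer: -33999/8 ≈ -4249.9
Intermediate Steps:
K(c, S) = -3*c (K(c, S) = -3*(c + 0) = -3*c)
q(v) = v - (1 + v)/(-3 + v)
21*(q(X(1, -2))**3 + K(12, u)) = 21*(((-1 + (-5)**2 - 4*(-5))/(-3 - 5))**3 - 3*12) = 21*(((-1 + 25 + 20)/(-8))**3 - 36) = 21*((-1/8*44)**3 - 36) = 21*((-11/2)**3 - 36) = 21*(-1331/8 - 36) = 21*(-1619/8) = -33999/8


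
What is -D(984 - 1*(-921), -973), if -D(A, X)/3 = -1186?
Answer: -3558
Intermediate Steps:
D(A, X) = 3558 (D(A, X) = -3*(-1186) = 3558)
-D(984 - 1*(-921), -973) = -1*3558 = -3558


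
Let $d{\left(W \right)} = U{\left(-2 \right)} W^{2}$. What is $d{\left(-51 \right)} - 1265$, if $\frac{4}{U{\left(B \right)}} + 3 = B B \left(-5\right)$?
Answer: $- \frac{39499}{23} \approx -1717.3$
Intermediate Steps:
$U{\left(B \right)} = \frac{4}{-3 - 5 B^{2}}$ ($U{\left(B \right)} = \frac{4}{-3 + B B \left(-5\right)} = \frac{4}{-3 + B^{2} \left(-5\right)} = \frac{4}{-3 - 5 B^{2}}$)
$d{\left(W \right)} = - \frac{4 W^{2}}{23}$ ($d{\left(W \right)} = - \frac{4}{3 + 5 \left(-2\right)^{2}} W^{2} = - \frac{4}{3 + 5 \cdot 4} W^{2} = - \frac{4}{3 + 20} W^{2} = - \frac{4}{23} W^{2} = \left(-4\right) \frac{1}{23} W^{2} = - \frac{4 W^{2}}{23}$)
$d{\left(-51 \right)} - 1265 = - \frac{4 \left(-51\right)^{2}}{23} - 1265 = \left(- \frac{4}{23}\right) 2601 - 1265 = - \frac{10404}{23} - 1265 = - \frac{39499}{23}$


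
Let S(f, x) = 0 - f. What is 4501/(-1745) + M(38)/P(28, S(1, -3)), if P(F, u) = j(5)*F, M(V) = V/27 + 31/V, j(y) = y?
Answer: -128508659/50130360 ≈ -2.5635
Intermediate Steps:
S(f, x) = -f
M(V) = 31/V + V/27 (M(V) = V*(1/27) + 31/V = V/27 + 31/V = 31/V + V/27)
P(F, u) = 5*F
4501/(-1745) + M(38)/P(28, S(1, -3)) = 4501/(-1745) + (31/38 + (1/27)*38)/((5*28)) = 4501*(-1/1745) + (31*(1/38) + 38/27)/140 = -4501/1745 + (31/38 + 38/27)*(1/140) = -4501/1745 + (2281/1026)*(1/140) = -4501/1745 + 2281/143640 = -128508659/50130360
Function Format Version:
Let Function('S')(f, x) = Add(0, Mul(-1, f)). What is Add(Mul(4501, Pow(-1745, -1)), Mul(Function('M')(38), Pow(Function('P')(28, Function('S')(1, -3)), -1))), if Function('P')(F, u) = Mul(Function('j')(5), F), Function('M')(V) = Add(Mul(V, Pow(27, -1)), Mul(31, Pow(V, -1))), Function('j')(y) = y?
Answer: Rational(-128508659, 50130360) ≈ -2.5635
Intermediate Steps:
Function('S')(f, x) = Mul(-1, f)
Function('M')(V) = Add(Mul(31, Pow(V, -1)), Mul(Rational(1, 27), V)) (Function('M')(V) = Add(Mul(V, Rational(1, 27)), Mul(31, Pow(V, -1))) = Add(Mul(Rational(1, 27), V), Mul(31, Pow(V, -1))) = Add(Mul(31, Pow(V, -1)), Mul(Rational(1, 27), V)))
Function('P')(F, u) = Mul(5, F)
Add(Mul(4501, Pow(-1745, -1)), Mul(Function('M')(38), Pow(Function('P')(28, Function('S')(1, -3)), -1))) = Add(Mul(4501, Pow(-1745, -1)), Mul(Add(Mul(31, Pow(38, -1)), Mul(Rational(1, 27), 38)), Pow(Mul(5, 28), -1))) = Add(Mul(4501, Rational(-1, 1745)), Mul(Add(Mul(31, Rational(1, 38)), Rational(38, 27)), Pow(140, -1))) = Add(Rational(-4501, 1745), Mul(Add(Rational(31, 38), Rational(38, 27)), Rational(1, 140))) = Add(Rational(-4501, 1745), Mul(Rational(2281, 1026), Rational(1, 140))) = Add(Rational(-4501, 1745), Rational(2281, 143640)) = Rational(-128508659, 50130360)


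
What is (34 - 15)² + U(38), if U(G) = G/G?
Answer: 362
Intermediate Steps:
U(G) = 1
(34 - 15)² + U(38) = (34 - 15)² + 1 = 19² + 1 = 361 + 1 = 362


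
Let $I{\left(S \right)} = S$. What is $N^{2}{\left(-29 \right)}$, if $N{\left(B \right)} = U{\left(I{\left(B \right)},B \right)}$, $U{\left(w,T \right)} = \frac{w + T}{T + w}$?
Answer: $1$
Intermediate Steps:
$U{\left(w,T \right)} = 1$ ($U{\left(w,T \right)} = \frac{T + w}{T + w} = 1$)
$N{\left(B \right)} = 1$
$N^{2}{\left(-29 \right)} = 1^{2} = 1$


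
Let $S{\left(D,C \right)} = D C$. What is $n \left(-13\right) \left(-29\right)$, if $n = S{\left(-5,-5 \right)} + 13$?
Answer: $14326$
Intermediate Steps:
$S{\left(D,C \right)} = C D$
$n = 38$ ($n = \left(-5\right) \left(-5\right) + 13 = 25 + 13 = 38$)
$n \left(-13\right) \left(-29\right) = 38 \left(-13\right) \left(-29\right) = \left(-494\right) \left(-29\right) = 14326$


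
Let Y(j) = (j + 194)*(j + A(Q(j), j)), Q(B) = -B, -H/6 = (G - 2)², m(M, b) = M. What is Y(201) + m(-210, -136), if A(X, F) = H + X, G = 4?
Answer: -9690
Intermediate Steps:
H = -24 (H = -6*(4 - 2)² = -6*2² = -6*4 = -24)
A(X, F) = -24 + X
Y(j) = -4656 - 24*j (Y(j) = (j + 194)*(j + (-24 - j)) = (194 + j)*(-24) = -4656 - 24*j)
Y(201) + m(-210, -136) = (-4656 - 24*201) - 210 = (-4656 - 4824) - 210 = -9480 - 210 = -9690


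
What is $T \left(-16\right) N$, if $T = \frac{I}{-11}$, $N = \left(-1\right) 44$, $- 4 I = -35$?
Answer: $-560$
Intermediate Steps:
$I = \frac{35}{4}$ ($I = \left(- \frac{1}{4}\right) \left(-35\right) = \frac{35}{4} \approx 8.75$)
$N = -44$
$T = - \frac{35}{44}$ ($T = \frac{35}{4 \left(-11\right)} = \frac{35}{4} \left(- \frac{1}{11}\right) = - \frac{35}{44} \approx -0.79545$)
$T \left(-16\right) N = \left(- \frac{35}{44}\right) \left(-16\right) \left(-44\right) = \frac{140}{11} \left(-44\right) = -560$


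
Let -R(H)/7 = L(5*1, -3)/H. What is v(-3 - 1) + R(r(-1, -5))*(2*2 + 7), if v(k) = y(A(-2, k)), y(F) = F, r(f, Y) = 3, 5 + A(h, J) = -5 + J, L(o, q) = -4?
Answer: 266/3 ≈ 88.667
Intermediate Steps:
A(h, J) = -10 + J (A(h, J) = -5 + (-5 + J) = -10 + J)
v(k) = -10 + k
R(H) = 28/H (R(H) = -(-28)/H = 28/H)
v(-3 - 1) + R(r(-1, -5))*(2*2 + 7) = (-10 + (-3 - 1)) + (28/3)*(2*2 + 7) = (-10 - 4) + (28*(1/3))*(4 + 7) = -14 + (28/3)*11 = -14 + 308/3 = 266/3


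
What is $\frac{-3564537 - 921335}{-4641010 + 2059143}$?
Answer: $\frac{4485872}{2581867} \approx 1.7375$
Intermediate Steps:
$\frac{-3564537 - 921335}{-4641010 + 2059143} = - \frac{4485872}{-2581867} = \left(-4485872\right) \left(- \frac{1}{2581867}\right) = \frac{4485872}{2581867}$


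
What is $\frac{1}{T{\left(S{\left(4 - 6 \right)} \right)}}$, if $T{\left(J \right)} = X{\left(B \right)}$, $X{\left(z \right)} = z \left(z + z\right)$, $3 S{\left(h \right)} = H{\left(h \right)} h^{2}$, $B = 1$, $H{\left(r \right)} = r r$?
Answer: $\frac{1}{2} \approx 0.5$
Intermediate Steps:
$H{\left(r \right)} = r^{2}$
$S{\left(h \right)} = \frac{h^{4}}{3}$ ($S{\left(h \right)} = \frac{h^{2} h^{2}}{3} = \frac{h^{4}}{3}$)
$X{\left(z \right)} = 2 z^{2}$ ($X{\left(z \right)} = z 2 z = 2 z^{2}$)
$T{\left(J \right)} = 2$ ($T{\left(J \right)} = 2 \cdot 1^{2} = 2 \cdot 1 = 2$)
$\frac{1}{T{\left(S{\left(4 - 6 \right)} \right)}} = \frac{1}{2}$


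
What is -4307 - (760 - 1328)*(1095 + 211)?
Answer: 737501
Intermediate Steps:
-4307 - (760 - 1328)*(1095 + 211) = -4307 - (-568)*1306 = -4307 - 1*(-741808) = -4307 + 741808 = 737501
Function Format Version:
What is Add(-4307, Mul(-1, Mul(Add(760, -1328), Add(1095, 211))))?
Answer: 737501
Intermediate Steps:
Add(-4307, Mul(-1, Mul(Add(760, -1328), Add(1095, 211)))) = Add(-4307, Mul(-1, Mul(-568, 1306))) = Add(-4307, Mul(-1, -741808)) = Add(-4307, 741808) = 737501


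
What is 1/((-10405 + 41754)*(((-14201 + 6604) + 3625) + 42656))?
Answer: 1/1212704716 ≈ 8.2460e-10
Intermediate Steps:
1/((-10405 + 41754)*(((-14201 + 6604) + 3625) + 42656)) = 1/(31349*((-7597 + 3625) + 42656)) = 1/(31349*(-3972 + 42656)) = 1/(31349*38684) = 1/1212704716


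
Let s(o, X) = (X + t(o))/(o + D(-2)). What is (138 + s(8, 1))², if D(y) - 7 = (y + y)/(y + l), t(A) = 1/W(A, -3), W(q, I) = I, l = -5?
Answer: 2037619600/106929 ≈ 19056.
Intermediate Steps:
t(A) = -⅓ (t(A) = 1/(-3) = -⅓)
D(y) = 7 + 2*y/(-5 + y) (D(y) = 7 + (y + y)/(y - 5) = 7 + (2*y)/(-5 + y) = 7 + 2*y/(-5 + y))
s(o, X) = (-⅓ + X)/(53/7 + o) (s(o, X) = (X - ⅓)/(o + (-35 + 9*(-2))/(-5 - 2)) = (-⅓ + X)/(o + (-35 - 18)/(-7)) = (-⅓ + X)/(o - ⅐*(-53)) = (-⅓ + X)/(o + 53/7) = (-⅓ + X)/(53/7 + o))
(138 + s(8, 1))² = (138 + 7*(-1 + 3*1)/(3*(53 + 7*8)))² = (138 + 7*(-1 + 3)/(3*(53 + 56)))² = (138 + (7/3)*2/109)² = (138 + (7/3)*(1/109)*2)² = (138 + 14/327)² = (45140/327)² = 2037619600/106929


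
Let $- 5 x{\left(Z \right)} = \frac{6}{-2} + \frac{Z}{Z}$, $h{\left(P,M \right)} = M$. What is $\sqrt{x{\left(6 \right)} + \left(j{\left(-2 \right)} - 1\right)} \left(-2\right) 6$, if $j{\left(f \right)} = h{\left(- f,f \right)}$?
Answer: $- \frac{12 i \sqrt{65}}{5} \approx - 19.349 i$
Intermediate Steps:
$j{\left(f \right)} = f$
$x{\left(Z \right)} = \frac{2}{5}$ ($x{\left(Z \right)} = - \frac{\frac{6}{-2} + \frac{Z}{Z}}{5} = - \frac{6 \left(- \frac{1}{2}\right) + 1}{5} = - \frac{-3 + 1}{5} = \left(- \frac{1}{5}\right) \left(-2\right) = \frac{2}{5}$)
$\sqrt{x{\left(6 \right)} + \left(j{\left(-2 \right)} - 1\right)} \left(-2\right) 6 = \sqrt{\frac{2}{5} - 3} \left(-2\right) 6 = \sqrt{- \frac{13}{5}} \left(-2\right) 6 = \frac{i \sqrt{65}}{5} \left(-2\right) 6 = - \frac{2 i \sqrt{65}}{5} \cdot 6 = - \frac{12 i \sqrt{65}}{5}$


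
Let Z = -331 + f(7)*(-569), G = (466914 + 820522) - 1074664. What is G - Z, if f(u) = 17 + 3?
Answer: 224483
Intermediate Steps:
f(u) = 20
G = 212772 (G = 1287436 - 1074664 = 212772)
Z = -11711 (Z = -331 + 20*(-569) = -331 - 11380 = -11711)
G - Z = 212772 - 1*(-11711) = 212772 + 11711 = 224483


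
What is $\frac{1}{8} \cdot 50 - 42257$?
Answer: $- \frac{169003}{4} \approx -42251.0$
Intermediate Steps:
$\frac{1}{8} \cdot 50 - 42257 = \frac{25}{4} - 42257 = - \frac{169003}{4}$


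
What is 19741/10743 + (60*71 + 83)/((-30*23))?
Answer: -11011853/2470890 ≈ -4.4566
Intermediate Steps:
19741/10743 + (60*71 + 83)/((-30*23)) = 19741*(1/10743) + (4260 + 83)/(-690) = 19741/10743 + 4343*(-1/690) = 19741/10743 - 4343/690 = -11011853/2470890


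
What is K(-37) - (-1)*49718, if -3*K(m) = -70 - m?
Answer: 49729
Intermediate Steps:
K(m) = 70/3 + m/3 (K(m) = -(-70 - m)/3 = 70/3 + m/3)
K(-37) - (-1)*49718 = (70/3 + (1/3)*(-37)) - (-1)*49718 = (70/3 - 37/3) - 1*(-49718) = 11 + 49718 = 49729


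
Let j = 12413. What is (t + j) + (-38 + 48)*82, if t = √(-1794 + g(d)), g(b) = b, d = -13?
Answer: 13233 + I*√1807 ≈ 13233.0 + 42.509*I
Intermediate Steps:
t = I*√1807 (t = √(-1794 - 13) = √(-1807) = I*√1807 ≈ 42.509*I)
(t + j) + (-38 + 48)*82 = (I*√1807 + 12413) + (-38 + 48)*82 = (12413 + I*√1807) + 10*82 = (12413 + I*√1807) + 820 = 13233 + I*√1807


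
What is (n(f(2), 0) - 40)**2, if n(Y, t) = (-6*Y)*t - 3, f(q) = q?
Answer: 1849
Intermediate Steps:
n(Y, t) = -3 - 6*Y*t (n(Y, t) = -6*Y*t - 3 = -3 - 6*Y*t)
(n(f(2), 0) - 40)**2 = ((-3 - 6*2*0) - 40)**2 = ((-3 + 0) - 40)**2 = (-3 - 40)**2 = (-43)**2 = 1849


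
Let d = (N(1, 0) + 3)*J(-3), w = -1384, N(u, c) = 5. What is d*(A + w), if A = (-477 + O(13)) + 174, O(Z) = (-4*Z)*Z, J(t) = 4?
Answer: -75616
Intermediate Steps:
O(Z) = -4*Z**2
d = 32 (d = (5 + 3)*4 = 8*4 = 32)
A = -979 (A = (-477 - 4*13**2) + 174 = (-477 - 4*169) + 174 = (-477 - 676) + 174 = -1153 + 174 = -979)
d*(A + w) = 32*(-979 - 1384) = 32*(-2363) = -75616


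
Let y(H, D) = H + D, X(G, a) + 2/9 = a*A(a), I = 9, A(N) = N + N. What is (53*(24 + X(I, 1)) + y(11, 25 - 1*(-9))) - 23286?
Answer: -196873/9 ≈ -21875.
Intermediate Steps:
A(N) = 2*N
X(G, a) = -2/9 + 2*a² (X(G, a) = -2/9 + a*(2*a) = -2/9 + 2*a²)
y(H, D) = D + H
(53*(24 + X(I, 1)) + y(11, 25 - 1*(-9))) - 23286 = (53*(24 + (-2/9 + 2*1²)) + ((25 - 1*(-9)) + 11)) - 23286 = (53*(24 + (-2/9 + 2*1)) + ((25 + 9) + 11)) - 23286 = (53*(24 + (-2/9 + 2)) + (34 + 11)) - 23286 = (53*(24 + 16/9) + 45) - 23286 = (53*(232/9) + 45) - 23286 = (12296/9 + 45) - 23286 = 12701/9 - 23286 = -196873/9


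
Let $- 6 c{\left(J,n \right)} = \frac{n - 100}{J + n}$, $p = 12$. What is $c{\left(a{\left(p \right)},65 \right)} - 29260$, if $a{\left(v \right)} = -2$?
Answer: $- \frac{1580035}{54} \approx -29260.0$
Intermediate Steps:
$c{\left(J,n \right)} = - \frac{-100 + n}{6 \left(J + n\right)}$ ($c{\left(J,n \right)} = - \frac{\left(n - 100\right) \frac{1}{J + n}}{6} = - \frac{\left(-100 + n\right) \frac{1}{J + n}}{6} = - \frac{\frac{1}{J + n} \left(-100 + n\right)}{6} = - \frac{-100 + n}{6 \left(J + n\right)}$)
$c{\left(a{\left(p \right)},65 \right)} - 29260 = \frac{100 - 65}{6 \left(-2 + 65\right)} - 29260 = \frac{100 - 65}{6 \cdot 63} - 29260 = \frac{1}{6} \cdot \frac{1}{63} \cdot 35 - 29260 = \frac{5}{54} - 29260 = - \frac{1580035}{54}$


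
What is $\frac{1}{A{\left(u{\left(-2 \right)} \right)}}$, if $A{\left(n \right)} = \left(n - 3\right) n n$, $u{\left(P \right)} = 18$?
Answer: $\frac{1}{4860} \approx 0.00020576$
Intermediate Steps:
$A{\left(n \right)} = n^{2} \left(-3 + n\right)$ ($A{\left(n \right)} = \left(-3 + n\right) n n = n \left(-3 + n\right) n = n^{2} \left(-3 + n\right)$)
$\frac{1}{A{\left(u{\left(-2 \right)} \right)}} = \frac{1}{18^{2} \left(-3 + 18\right)} = \frac{1}{324 \cdot 15} = \frac{1}{4860}$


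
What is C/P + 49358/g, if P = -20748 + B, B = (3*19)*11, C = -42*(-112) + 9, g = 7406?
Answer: 6943680/1079827 ≈ 6.4304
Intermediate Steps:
C = 4713 (C = 4704 + 9 = 4713)
B = 627 (B = 57*11 = 627)
P = -20121 (P = -20748 + 627 = -20121)
C/P + 49358/g = 4713/(-20121) + 49358/7406 = 4713*(-1/20121) + 49358*(1/7406) = -1571/6707 + 1073/161 = 6943680/1079827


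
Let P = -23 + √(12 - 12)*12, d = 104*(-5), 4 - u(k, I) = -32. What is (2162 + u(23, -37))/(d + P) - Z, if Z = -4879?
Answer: 2647099/543 ≈ 4875.0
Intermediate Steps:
u(k, I) = 36 (u(k, I) = 4 - 1*(-32) = 4 + 32 = 36)
d = -520
P = -23 (P = -23 + √0*12 = -23 + 0*12 = -23 + 0 = -23)
(2162 + u(23, -37))/(d + P) - Z = (2162 + 36)/(-520 - 23) - 1*(-4879) = 2198/(-543) + 4879 = 2198*(-1/543) + 4879 = -2198/543 + 4879 = 2647099/543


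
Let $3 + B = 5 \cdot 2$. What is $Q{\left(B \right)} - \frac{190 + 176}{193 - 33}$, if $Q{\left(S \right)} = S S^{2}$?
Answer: $\frac{27257}{80} \approx 340.71$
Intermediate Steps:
$B = 7$ ($B = -3 + 5 \cdot 2 = -3 + 10 = 7$)
$Q{\left(S \right)} = S^{3}$
$Q{\left(B \right)} - \frac{190 + 176}{193 - 33} = 7^{3} - \frac{190 + 176}{193 - 33} = 343 - \frac{366}{160} = 343 - 366 \cdot \frac{1}{160} = 343 - \frac{183}{80} = \frac{27257}{80}$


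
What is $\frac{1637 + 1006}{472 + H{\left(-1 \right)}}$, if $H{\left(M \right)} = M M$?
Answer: $\frac{2643}{473} \approx 5.5877$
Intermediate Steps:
$H{\left(M \right)} = M^{2}$
$\frac{1637 + 1006}{472 + H{\left(-1 \right)}} = \frac{1637 + 1006}{472 + \left(-1\right)^{2}} = \frac{2643}{472 + 1} = \frac{2643}{473}$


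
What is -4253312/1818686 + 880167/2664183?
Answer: -1621809020589/807552053923 ≈ -2.0083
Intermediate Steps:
-4253312/1818686 + 880167/2664183 = -4253312*1/1818686 + 880167*(1/2664183) = -2126656/909343 + 293389/888061 = -1621809020589/807552053923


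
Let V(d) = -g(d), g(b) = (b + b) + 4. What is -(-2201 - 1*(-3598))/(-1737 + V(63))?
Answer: 1397/1867 ≈ 0.74826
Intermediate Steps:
g(b) = 4 + 2*b (g(b) = 2*b + 4 = 4 + 2*b)
V(d) = -4 - 2*d (V(d) = -(4 + 2*d) = -4 - 2*d)
-(-2201 - 1*(-3598))/(-1737 + V(63)) = -(-2201 - 1*(-3598))/(-1737 + (-4 - 2*63)) = -(-2201 + 3598)/(-1737 + (-4 - 126)) = -1397/(-1737 - 130) = -1397/(-1867) = -1397*(-1)/1867 = -1*(-1397/1867) = 1397/1867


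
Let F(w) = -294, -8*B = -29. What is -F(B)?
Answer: 294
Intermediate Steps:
B = 29/8 (B = -1/8*(-29) = 29/8 ≈ 3.6250)
-F(B) = -1*(-294) = 294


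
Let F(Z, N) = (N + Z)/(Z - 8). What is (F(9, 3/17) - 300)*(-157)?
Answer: 776208/17 ≈ 45659.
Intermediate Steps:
F(Z, N) = (N + Z)/(-8 + Z)
(F(9, 3/17) - 300)*(-157) = ((3/17 + 9)/(-8 + 9) - 300)*(-157) = ((3*(1/17) + 9)/1 - 300)*(-157) = (1*(3/17 + 9) - 300)*(-157) = (1*(156/17) - 300)*(-157) = (156/17 - 300)*(-157) = -4944/17*(-157) = 776208/17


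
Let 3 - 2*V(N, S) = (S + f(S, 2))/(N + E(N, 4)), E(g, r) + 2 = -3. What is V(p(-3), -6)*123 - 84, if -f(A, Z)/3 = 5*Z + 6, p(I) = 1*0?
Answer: -5637/10 ≈ -563.70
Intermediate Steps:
E(g, r) = -5 (E(g, r) = -2 - 3 = -5)
p(I) = 0
f(A, Z) = -18 - 15*Z (f(A, Z) = -3*(5*Z + 6) = -3*(6 + 5*Z) = -18 - 15*Z)
V(N, S) = 3/2 - (-48 + S)/(2*(-5 + N)) (V(N, S) = 3/2 - (S + (-18 - 15*2))/(2*(N - 5)) = 3/2 - (S + (-18 - 30))/(2*(-5 + N)) = 3/2 - (S - 48)/(2*(-5 + N)) = 3/2 - (-48 + S)/(2*(-5 + N)))
V(p(-3), -6)*123 - 84 = ((33 - 1*(-6) + 3*0)/(2*(-5 + 0)))*123 - 84 = ((1/2)*(33 + 6 + 0)/(-5))*123 - 84 = ((1/2)*(-1/5)*39)*123 - 84 = -39/10*123 - 84 = -4797/10 - 84 = -5637/10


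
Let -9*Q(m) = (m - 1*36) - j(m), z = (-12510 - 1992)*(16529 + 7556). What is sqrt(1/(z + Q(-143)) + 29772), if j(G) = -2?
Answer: sqrt(32688844840286637604719)/1047841951 ≈ 172.55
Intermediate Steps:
z = -349280670 (z = -14502*24085 = -349280670)
Q(m) = 34/9 - m/9 (Q(m) = -((m - 1*36) - 1*(-2))/9 = -((m - 36) + 2)/9 = -((-36 + m) + 2)/9 = -(-34 + m)/9 = 34/9 - m/9)
sqrt(1/(z + Q(-143)) + 29772) = sqrt(1/(-349280670 + (34/9 - 1/9*(-143))) + 29772) = sqrt(1/(-349280670 + (34/9 + 143/9)) + 29772) = sqrt(1/(-349280670 + 59/3) + 29772) = sqrt(1/(-1047841951/3) + 29772) = sqrt(-3/1047841951 + 29772) = sqrt(31196350565169/1047841951) = sqrt(32688844840286637604719)/1047841951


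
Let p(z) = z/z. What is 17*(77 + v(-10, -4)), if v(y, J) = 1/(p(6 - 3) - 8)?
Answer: 9146/7 ≈ 1306.6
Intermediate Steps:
p(z) = 1
v(y, J) = -1/7 (v(y, J) = 1/(1 - 8) = 1/(-7) = -1/7)
17*(77 + v(-10, -4)) = 17*(77 - 1/7) = 17*(538/7) = 9146/7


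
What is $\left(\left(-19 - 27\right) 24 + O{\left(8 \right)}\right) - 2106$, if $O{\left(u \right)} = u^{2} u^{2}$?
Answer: $886$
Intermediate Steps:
$O{\left(u \right)} = u^{4}$
$\left(\left(-19 - 27\right) 24 + O{\left(8 \right)}\right) - 2106 = \left(\left(-19 - 27\right) 24 + 8^{4}\right) - 2106 = \left(\left(-46\right) 24 + 4096\right) - 2106 = \left(-1104 + 4096\right) - 2106 = 2992 - 2106 = 886$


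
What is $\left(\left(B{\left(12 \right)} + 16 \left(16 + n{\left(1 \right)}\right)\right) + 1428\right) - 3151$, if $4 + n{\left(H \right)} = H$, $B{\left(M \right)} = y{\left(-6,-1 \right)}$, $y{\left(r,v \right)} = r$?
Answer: $-1521$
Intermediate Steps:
$B{\left(M \right)} = -6$
$n{\left(H \right)} = -4 + H$
$\left(\left(B{\left(12 \right)} + 16 \left(16 + n{\left(1 \right)}\right)\right) + 1428\right) - 3151 = \left(\left(-6 + 16 \left(16 + \left(-4 + 1\right)\right)\right) + 1428\right) - 3151 = \left(\left(-6 + 16 \left(16 - 3\right)\right) + 1428\right) - 3151 = \left(\left(-6 + 16 \cdot 13\right) + 1428\right) - 3151 = \left(\left(-6 + 208\right) + 1428\right) - 3151 = \left(202 + 1428\right) - 3151 = 1630 - 3151 = -1521$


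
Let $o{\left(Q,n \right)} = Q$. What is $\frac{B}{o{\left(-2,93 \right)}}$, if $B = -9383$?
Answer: $\frac{9383}{2} \approx 4691.5$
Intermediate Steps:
$\frac{B}{o{\left(-2,93 \right)}} = - \frac{9383}{-2} = \left(-9383\right) \left(- \frac{1}{2}\right) = \frac{9383}{2}$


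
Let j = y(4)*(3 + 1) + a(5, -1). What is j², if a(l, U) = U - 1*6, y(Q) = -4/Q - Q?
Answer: 729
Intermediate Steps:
y(Q) = -Q - 4/Q
a(l, U) = -6 + U (a(l, U) = U - 6 = -6 + U)
j = -27 (j = (-1*4 - 4/4)*(3 + 1) + (-6 - 1) = (-4 - 4*¼)*4 - 7 = (-4 - 1)*4 - 7 = -5*4 - 7 = -20 - 7 = -27)
j² = (-27)² = 729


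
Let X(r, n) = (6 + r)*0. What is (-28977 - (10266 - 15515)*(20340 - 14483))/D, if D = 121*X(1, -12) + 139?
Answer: 30714416/139 ≈ 2.2097e+5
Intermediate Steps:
X(r, n) = 0
D = 139 (D = 121*0 + 139 = 0 + 139 = 139)
(-28977 - (10266 - 15515)*(20340 - 14483))/D = (-28977 - (10266 - 15515)*(20340 - 14483))/139 = (-28977 - (-5249)*5857)*(1/139) = (-28977 - 1*(-30743393))*(1/139) = (-28977 + 30743393)*(1/139) = 30714416*(1/139) = 30714416/139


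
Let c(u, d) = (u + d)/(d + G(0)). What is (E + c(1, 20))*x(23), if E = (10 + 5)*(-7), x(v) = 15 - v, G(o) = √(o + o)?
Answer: 4158/5 ≈ 831.60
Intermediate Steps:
G(o) = √2*√o (G(o) = √(2*o) = √2*√o)
E = -105 (E = 15*(-7) = -105)
c(u, d) = (d + u)/d (c(u, d) = (u + d)/(d + √2*√0) = (d + u)/(d + √2*0) = (d + u)/(d + 0) = (d + u)/d)
(E + c(1, 20))*x(23) = (-105 + (20 + 1)/20)*(15 - 1*23) = (-105 + (1/20)*21)*(15 - 23) = (-105 + 21/20)*(-8) = -2079/20*(-8) = 4158/5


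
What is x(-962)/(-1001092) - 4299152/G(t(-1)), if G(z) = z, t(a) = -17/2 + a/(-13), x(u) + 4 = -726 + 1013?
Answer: 111900013461607/219239148 ≈ 5.1040e+5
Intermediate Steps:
x(u) = 283 (x(u) = -4 + (-726 + 1013) = -4 + 287 = 283)
t(a) = -17/2 - a/13 (t(a) = -17*½ + a*(-1/13) = -17/2 - a/13)
x(-962)/(-1001092) - 4299152/G(t(-1)) = 283/(-1001092) - 4299152/(-17/2 - 1/13*(-1)) = 283*(-1/1001092) - 4299152/(-17/2 + 1/13) = -283/1001092 - 4299152/(-219/26) = -283/1001092 - 4299152*(-26/219) = -283/1001092 + 111777952/219 = 111900013461607/219239148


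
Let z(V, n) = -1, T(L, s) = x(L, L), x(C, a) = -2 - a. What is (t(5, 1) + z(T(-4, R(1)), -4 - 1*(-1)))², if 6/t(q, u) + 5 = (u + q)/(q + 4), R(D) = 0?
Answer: 961/169 ≈ 5.6864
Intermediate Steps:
T(L, s) = -2 - L
t(q, u) = 6/(-5 + (q + u)/(4 + q)) (t(q, u) = 6/(-5 + (u + q)/(q + 4)) = 6/(-5 + (q + u)/(4 + q)))
(t(5, 1) + z(T(-4, R(1)), -4 - 1*(-1)))² = (6*(-4 - 1*5)/(20 - 1*1 + 4*5) - 1)² = (6*(-4 - 5)/(20 - 1 + 20) - 1)² = (6*(-9)/39 - 1)² = (6*(1/39)*(-9) - 1)² = (-18/13 - 1)² = (-31/13)² = 961/169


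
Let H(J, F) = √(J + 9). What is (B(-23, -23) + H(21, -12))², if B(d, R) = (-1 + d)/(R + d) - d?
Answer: 308551/529 + 1082*√30/23 ≈ 840.94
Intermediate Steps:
H(J, F) = √(9 + J)
B(d, R) = -d + (-1 + d)/(R + d) (B(d, R) = (-1 + d)/(R + d) - d = -d + (-1 + d)/(R + d))
(B(-23, -23) + H(21, -12))² = ((-1 - 23 - 1*(-23)² - 1*(-23)*(-23))/(-23 - 23) + √(9 + 21))² = ((-1 - 23 - 1*529 - 529)/(-46) + √30)² = (-(-1 - 23 - 529 - 529)/46 + √30)² = (-1/46*(-1082) + √30)² = (541/23 + √30)²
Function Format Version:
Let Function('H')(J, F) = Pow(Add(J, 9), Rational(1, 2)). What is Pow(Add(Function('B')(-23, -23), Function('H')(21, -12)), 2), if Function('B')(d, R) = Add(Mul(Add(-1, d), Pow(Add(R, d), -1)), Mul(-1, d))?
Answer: Add(Rational(308551, 529), Mul(Rational(1082, 23), Pow(30, Rational(1, 2)))) ≈ 840.94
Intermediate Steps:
Function('H')(J, F) = Pow(Add(9, J), Rational(1, 2))
Function('B')(d, R) = Add(Mul(-1, d), Mul(Pow(Add(R, d), -1), Add(-1, d))) (Function('B')(d, R) = Add(Mul(Pow(Add(R, d), -1), Add(-1, d)), Mul(-1, d)) = Add(Mul(-1, d), Mul(Pow(Add(R, d), -1), Add(-1, d))))
Pow(Add(Function('B')(-23, -23), Function('H')(21, -12)), 2) = Pow(Add(Mul(Pow(Add(-23, -23), -1), Add(-1, -23, Mul(-1, Pow(-23, 2)), Mul(-1, -23, -23))), Pow(Add(9, 21), Rational(1, 2))), 2) = Pow(Add(Mul(Pow(-46, -1), Add(-1, -23, Mul(-1, 529), -529)), Pow(30, Rational(1, 2))), 2) = Pow(Add(Mul(Rational(-1, 46), Add(-1, -23, -529, -529)), Pow(30, Rational(1, 2))), 2) = Pow(Add(Mul(Rational(-1, 46), -1082), Pow(30, Rational(1, 2))), 2) = Pow(Add(Rational(541, 23), Pow(30, Rational(1, 2))), 2)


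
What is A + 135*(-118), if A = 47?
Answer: -15883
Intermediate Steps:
A + 135*(-118) = 47 + 135*(-118) = 47 - 15930 = -15883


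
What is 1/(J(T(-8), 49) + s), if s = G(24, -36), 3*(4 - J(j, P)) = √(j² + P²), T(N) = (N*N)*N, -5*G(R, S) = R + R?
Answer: 1260/6606569 - 75*√264545/6606569 ≈ -0.0056482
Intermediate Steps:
G(R, S) = -2*R/5 (G(R, S) = -(R + R)/5 = -2*R/5)
T(N) = N³ (T(N) = N²*N = N³)
J(j, P) = 4 - √(P² + j²)/3 (J(j, P) = 4 - √(j² + P²)/3 = 4 - √(P² + j²)/3)
s = -48/5 (s = -⅖*24 = -48/5 ≈ -9.6000)
1/(J(T(-8), 49) + s) = 1/((4 - √(49² + ((-8)³)²)/3) - 48/5) = 1/((4 - √(2401 + (-512)²)/3) - 48/5) = 1/((4 - √(2401 + 262144)/3) - 48/5) = 1/((4 - √264545/3) - 48/5) = 1/(-28/5 - √264545/3)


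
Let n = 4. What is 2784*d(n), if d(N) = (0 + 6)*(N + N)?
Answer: 133632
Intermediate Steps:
d(N) = 12*N (d(N) = 6*(2*N) = 12*N)
2784*d(n) = 2784*(12*4) = 2784*48 = 133632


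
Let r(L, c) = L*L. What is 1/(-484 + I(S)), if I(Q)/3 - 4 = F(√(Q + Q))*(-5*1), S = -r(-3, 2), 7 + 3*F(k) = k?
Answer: I/(-437*I + 15*√2) ≈ -0.002283 + 0.00011082*I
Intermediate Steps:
r(L, c) = L²
F(k) = -7/3 + k/3
S = -9 (S = -1*(-3)² = -1*9 = -9)
I(Q) = 47 - 5*√2*√Q (I(Q) = 12 + 3*((-7/3 + √(Q + Q)/3)*(-5*1)) = 12 + 3*((-7/3 + √(2*Q)/3)*(-5)) = 12 + 3*((-7/3 + (√2*√Q)/3)*(-5)) = 12 + 3*((-7/3 + √2*√Q/3)*(-5)) = 12 + 3*(35/3 - 5*√2*√Q/3) = 12 + (35 - 5*√2*√Q) = 47 - 5*√2*√Q)
1/(-484 + I(S)) = 1/(-484 + (47 - 5*√2*√(-9))) = 1/(-484 + (47 - 5*√2*3*I)) = 1/(-484 + (47 - 15*I*√2)) = 1/(-437 - 15*I*√2)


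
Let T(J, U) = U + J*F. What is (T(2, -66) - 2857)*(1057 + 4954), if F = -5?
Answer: -17630263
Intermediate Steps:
T(J, U) = U - 5*J (T(J, U) = U + J*(-5) = U - 5*J)
(T(2, -66) - 2857)*(1057 + 4954) = ((-66 - 5*2) - 2857)*(1057 + 4954) = ((-66 - 10) - 2857)*6011 = (-76 - 2857)*6011 = -2933*6011 = -17630263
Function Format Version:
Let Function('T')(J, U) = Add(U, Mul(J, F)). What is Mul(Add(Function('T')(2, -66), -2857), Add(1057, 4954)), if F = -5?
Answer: -17630263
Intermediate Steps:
Function('T')(J, U) = Add(U, Mul(-5, J)) (Function('T')(J, U) = Add(U, Mul(J, -5)) = Add(U, Mul(-5, J)))
Mul(Add(Function('T')(2, -66), -2857), Add(1057, 4954)) = Mul(Add(Add(-66, Mul(-5, 2)), -2857), Add(1057, 4954)) = Mul(Add(Add(-66, -10), -2857), 6011) = Mul(Add(-76, -2857), 6011) = Mul(-2933, 6011) = -17630263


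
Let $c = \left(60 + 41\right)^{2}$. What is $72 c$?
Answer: $734472$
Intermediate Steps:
$c = 10201$ ($c = 101^{2} = 10201$)
$72 c = 72 \cdot 10201 = 734472$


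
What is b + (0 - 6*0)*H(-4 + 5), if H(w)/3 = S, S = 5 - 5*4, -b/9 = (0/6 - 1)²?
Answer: -9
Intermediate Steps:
b = -9 (b = -9*(0/6 - 1)² = -9*(0*(⅙) - 1)² = -9*(0 - 1)² = -9*(-1)² = -9*1 = -9)
S = -15 (S = 5 - 20 = -15)
H(w) = -45 (H(w) = 3*(-15) = -45)
b + (0 - 6*0)*H(-4 + 5) = -9 + (0 - 6*0)*(-45) = -9 + (0 + 0)*(-45) = -9 + 0*(-45) = -9 + 0 = -9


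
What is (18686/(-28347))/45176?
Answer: -9343/640302036 ≈ -1.4592e-5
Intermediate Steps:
(18686/(-28347))/45176 = (18686*(-1/28347))*(1/45176) = -18686/28347*1/45176 = -9343/640302036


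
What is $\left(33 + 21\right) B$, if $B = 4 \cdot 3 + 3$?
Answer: $810$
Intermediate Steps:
$B = 15$ ($B = 12 + 3 = 15$)
$\left(33 + 21\right) B = \left(33 + 21\right) 15 = 54 \cdot 15 = 810$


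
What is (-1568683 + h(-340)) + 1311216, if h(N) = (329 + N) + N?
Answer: -257818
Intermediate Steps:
h(N) = 329 + 2*N
(-1568683 + h(-340)) + 1311216 = (-1568683 + (329 + 2*(-340))) + 1311216 = (-1568683 + (329 - 680)) + 1311216 = (-1568683 - 351) + 1311216 = -1569034 + 1311216 = -257818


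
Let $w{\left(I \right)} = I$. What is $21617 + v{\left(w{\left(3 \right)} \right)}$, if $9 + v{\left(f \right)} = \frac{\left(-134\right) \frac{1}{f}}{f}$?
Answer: $\frac{194338}{9} \approx 21593.0$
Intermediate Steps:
$v{\left(f \right)} = -9 - \frac{134}{f^{2}}$ ($v{\left(f \right)} = -9 + \frac{\left(-134\right) \frac{1}{f}}{f} = -9 - \frac{134}{f^{2}}$)
$21617 + v{\left(w{\left(3 \right)} \right)} = 21617 - \left(9 + \frac{134}{9}\right) = 21617 - \frac{215}{9} = \frac{194338}{9}$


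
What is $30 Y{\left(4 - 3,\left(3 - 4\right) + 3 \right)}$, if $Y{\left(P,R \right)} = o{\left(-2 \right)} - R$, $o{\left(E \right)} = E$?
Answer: $-120$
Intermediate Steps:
$Y{\left(P,R \right)} = -2 - R$
$30 Y{\left(4 - 3,\left(3 - 4\right) + 3 \right)} = 30 \left(-2 - \left(\left(3 - 4\right) + 3\right)\right) = 30 \left(-2 - \left(-1 + 3\right)\right) = 30 \left(-2 - 2\right) = 30 \left(-4\right) = -120$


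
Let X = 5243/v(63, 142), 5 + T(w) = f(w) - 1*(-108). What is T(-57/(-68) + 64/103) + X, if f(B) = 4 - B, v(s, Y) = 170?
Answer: 4776083/35020 ≈ 136.38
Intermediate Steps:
T(w) = 107 - w (T(w) = -5 + ((4 - w) - 1*(-108)) = -5 + ((4 - w) + 108) = -5 + (112 - w) = 107 - w)
X = 5243/170 ≈ 30.841
T(-57/(-68) + 64/103) + X = (107 - (-57/(-68) + 64/103)) + 5243/170 = (107 - (-57*(-1/68) + 64*(1/103))) + 5243/170 = (107 - (57/68 + 64/103)) + 5243/170 = (107 - 1*10223/7004) + 5243/170 = (107 - 10223/7004) + 5243/170 = 739205/7004 + 5243/170 = 4776083/35020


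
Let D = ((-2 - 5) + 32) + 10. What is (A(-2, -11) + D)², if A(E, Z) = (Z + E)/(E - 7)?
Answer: 107584/81 ≈ 1328.2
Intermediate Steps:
A(E, Z) = (E + Z)/(-7 + E)
D = 35 (D = (-7 + 32) + 10 = 25 + 10 = 35)
(A(-2, -11) + D)² = ((-2 - 11)/(-7 - 2) + 35)² = (-13/(-9) + 35)² = (-⅑*(-13) + 35)² = (13/9 + 35)² = (328/9)² = 107584/81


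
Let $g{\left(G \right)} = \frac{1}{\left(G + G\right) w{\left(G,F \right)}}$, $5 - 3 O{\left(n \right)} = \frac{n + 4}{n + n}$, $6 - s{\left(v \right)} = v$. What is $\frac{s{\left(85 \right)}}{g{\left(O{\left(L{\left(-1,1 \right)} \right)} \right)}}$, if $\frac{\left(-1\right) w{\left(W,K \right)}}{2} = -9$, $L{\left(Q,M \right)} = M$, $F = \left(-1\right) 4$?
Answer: $-2370$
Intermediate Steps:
$F = -4$
$s{\left(v \right)} = 6 - v$
$w{\left(W,K \right)} = 18$ ($w{\left(W,K \right)} = \left(-2\right) \left(-9\right) = 18$)
$O{\left(n \right)} = \frac{5}{3} - \frac{4 + n}{6 n}$ ($O{\left(n \right)} = \frac{5}{3} - \frac{\left(n + 4\right) \frac{1}{n + n}}{3} = \frac{5}{3} - \frac{\left(4 + n\right) \frac{1}{2 n}}{3} = \frac{5}{3} - \frac{\frac{1}{2} \frac{1}{n} \left(4 + n\right)}{3} = \frac{5}{3} - \frac{4 + n}{6 n}$)
$g{\left(G \right)} = \frac{1}{36 G}$ ($g{\left(G \right)} = \frac{1}{\left(G + G\right) 18} = \frac{1}{2 G} \frac{1}{18} = \frac{1}{36 G}$)
$\frac{s{\left(85 \right)}}{g{\left(O{\left(L{\left(-1,1 \right)} \right)} \right)}} = \frac{6 - 85}{\frac{1}{36} \frac{1}{\frac{1}{6} \cdot 1^{-1} \left(-4 + 9 \cdot 1\right)}} = \frac{6 - 85}{\frac{1}{36} \frac{1}{\frac{1}{6} \cdot 1 \left(-4 + 9\right)}} = - \frac{79}{\frac{1}{36} \frac{1}{\frac{1}{6} \cdot 1 \cdot 5}} = - \frac{79}{\frac{1}{36} \frac{1}{\frac{5}{6}}} = - \frac{79}{\frac{1}{36} \cdot \frac{6}{5}} = - 79 \frac{1}{\frac{1}{30}} = \left(-79\right) 30 = -2370$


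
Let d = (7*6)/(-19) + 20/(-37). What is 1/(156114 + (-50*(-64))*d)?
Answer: 703/103559342 ≈ 6.7884e-6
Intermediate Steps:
d = -1934/703 (d = 42*(-1/19) + 20*(-1/37) = -42/19 - 20/37 = -1934/703 ≈ -2.7511)
1/(156114 + (-50*(-64))*d) = 1/(156114 - 50*(-64)*(-1934/703)) = 1/(156114 + 3200*(-1934/703)) = 1/(156114 - 6188800/703) = 1/(103559342/703) = 703/103559342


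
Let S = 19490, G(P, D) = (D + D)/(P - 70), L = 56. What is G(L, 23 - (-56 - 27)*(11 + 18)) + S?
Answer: 134000/7 ≈ 19143.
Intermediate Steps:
G(P, D) = 2*D/(-70 + P) (G(P, D) = (2*D)/(-70 + P) = 2*D/(-70 + P))
G(L, 23 - (-56 - 27)*(11 + 18)) + S = 2*(23 - (-56 - 27)*(11 + 18))/(-70 + 56) + 19490 = 2*(23 - (-83)*29)/(-14) + 19490 = 2*(23 - 1*(-2407))*(-1/14) + 19490 = 2*(23 + 2407)*(-1/14) + 19490 = 2*2430*(-1/14) + 19490 = -2430/7 + 19490 = 134000/7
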